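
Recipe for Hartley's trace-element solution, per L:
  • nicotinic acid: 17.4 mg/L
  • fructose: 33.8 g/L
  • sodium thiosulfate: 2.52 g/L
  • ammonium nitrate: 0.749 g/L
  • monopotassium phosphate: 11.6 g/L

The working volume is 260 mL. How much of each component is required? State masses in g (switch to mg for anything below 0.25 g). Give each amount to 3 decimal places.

Target volume = 260 mL = 0.26 L.
nicotinic acid: 17.4 mg/L × 0.26 L = 4.524 mg
fructose: 33.8 g/L × 0.26 L = 8.788 g
sodium thiosulfate: 2.52 g/L × 0.26 L = 0.655 g
ammonium nitrate: 0.749 g/L × 0.26 L = 0.19474 g = 194.740 mg
monopotassium phosphate: 11.6 g/L × 0.26 L = 3.016 g

nicotinic acid 4.524 mg; fructose 8.788 g; sodium thiosulfate 0.655 g; ammonium nitrate 194.740 mg; monopotassium phosphate 3.016 g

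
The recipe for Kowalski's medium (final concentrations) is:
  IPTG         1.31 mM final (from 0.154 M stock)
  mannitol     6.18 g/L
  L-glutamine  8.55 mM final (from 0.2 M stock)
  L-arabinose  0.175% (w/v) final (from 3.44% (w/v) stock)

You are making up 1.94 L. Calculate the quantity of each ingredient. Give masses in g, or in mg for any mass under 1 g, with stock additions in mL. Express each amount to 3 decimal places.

IPTG 16.503 mL; mannitol 11.989 g; L-glutamine 82.935 mL; L-arabinose 98.692 mL

Working volume: 1.94 L.
IPTG: C1V1 = C2V2 → 1.31 mM × 1940 mL ÷ 154 mM = 16.503 mL
mannitol: 6.18 g/L × 1.94 L = 11.989 g
L-glutamine: dilute stock: 8.55 mM × 1940 mL ÷ 200 mM = 82.935 mL
L-arabinose: V = C2·V2/C1 = 0.175% ÷ 3.44% × 1940 mL = 98.692 mL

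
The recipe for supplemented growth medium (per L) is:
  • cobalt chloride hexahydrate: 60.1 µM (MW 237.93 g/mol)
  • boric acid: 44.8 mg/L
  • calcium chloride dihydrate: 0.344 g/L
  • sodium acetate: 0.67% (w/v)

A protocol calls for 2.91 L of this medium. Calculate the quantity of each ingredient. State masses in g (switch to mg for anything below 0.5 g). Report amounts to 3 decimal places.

cobalt chloride hexahydrate 41.612 mg; boric acid 130.368 mg; calcium chloride dihydrate 1.001 g; sodium acetate 19.497 g

Working volume: 2.91 L.
cobalt chloride hexahydrate: 60.1 µmol/L × 237.93 g/mol × 2.91 L ÷ 1000 = 41.612 mg
boric acid: 44.8 mg/L × 2.91 L = 130.368 mg
calcium chloride dihydrate: 0.344 g/L × 2.91 L = 1.001 g
sodium acetate: 0.67% w/v = 6.7 g/L → 6.7 × 2.91 L = 19.497 g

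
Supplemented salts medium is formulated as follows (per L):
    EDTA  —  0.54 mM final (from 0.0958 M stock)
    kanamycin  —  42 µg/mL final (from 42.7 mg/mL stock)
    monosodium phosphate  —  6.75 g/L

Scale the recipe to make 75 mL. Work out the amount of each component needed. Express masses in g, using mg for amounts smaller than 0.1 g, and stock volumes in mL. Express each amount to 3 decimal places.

Working volume: 75 mL = 0.075 L.
EDTA: V = C2·V2/C1 = 0.54 mM × 75 mL ÷ 95.8 mM = 0.423 mL
kanamycin: V = C2·V2/C1 = 42 µg/mL × 75 mL ÷ 42700 µg/mL = 0.074 mL
monosodium phosphate: 6.75 g/L × 0.075 L = 0.506 g

EDTA 0.423 mL; kanamycin 0.074 mL; monosodium phosphate 0.506 g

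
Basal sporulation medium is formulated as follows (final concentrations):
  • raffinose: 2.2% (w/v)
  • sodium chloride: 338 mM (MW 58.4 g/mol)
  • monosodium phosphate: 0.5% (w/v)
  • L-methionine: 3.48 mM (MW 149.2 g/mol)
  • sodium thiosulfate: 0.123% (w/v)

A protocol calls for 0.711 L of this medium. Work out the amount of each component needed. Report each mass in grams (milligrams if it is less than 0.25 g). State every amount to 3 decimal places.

Scale factor relative to 1 L: 0.711.
raffinose: 2.2% w/v = 22 g/L → 22 × 0.711 L = 15.642 g
sodium chloride: 338 mmol/L × 58.4 g/mol × 0.711 L ÷ 1000 = 14.035 g
monosodium phosphate: 0.5 g per 100 mL × 711 mL ÷ 100 = 3.555 g
L-methionine: 3.48 mmol/L × 149.2 g/mol × 0.711 L ÷ 1000 = 0.369 g
sodium thiosulfate: 0.123 g per 100 mL × 711 mL ÷ 100 = 0.875 g

raffinose 15.642 g; sodium chloride 14.035 g; monosodium phosphate 3.555 g; L-methionine 0.369 g; sodium thiosulfate 0.875 g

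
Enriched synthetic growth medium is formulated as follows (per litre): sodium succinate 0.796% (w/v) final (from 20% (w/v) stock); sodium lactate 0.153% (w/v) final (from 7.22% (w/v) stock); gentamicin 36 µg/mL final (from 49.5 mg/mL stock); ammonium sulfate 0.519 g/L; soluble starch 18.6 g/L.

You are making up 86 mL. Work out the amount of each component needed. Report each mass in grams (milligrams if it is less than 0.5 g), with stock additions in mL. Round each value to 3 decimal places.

Target volume = 86 mL = 0.086 L.
sodium succinate: dilute stock: 0.796% ÷ 20% × 86 mL = 3.423 mL
sodium lactate: dilute stock: 0.153% ÷ 7.22% × 86 mL = 1.822 mL
gentamicin: C1V1 = C2V2 → 36 µg/mL × 86 mL ÷ 49500 µg/mL = 0.063 mL
ammonium sulfate: 0.519 g/L × 0.086 L = 0.044634 g = 44.634 mg
soluble starch: 18.6 g/L × 0.086 L = 1.600 g

sodium succinate 3.423 mL; sodium lactate 1.822 mL; gentamicin 0.063 mL; ammonium sulfate 44.634 mg; soluble starch 1.600 g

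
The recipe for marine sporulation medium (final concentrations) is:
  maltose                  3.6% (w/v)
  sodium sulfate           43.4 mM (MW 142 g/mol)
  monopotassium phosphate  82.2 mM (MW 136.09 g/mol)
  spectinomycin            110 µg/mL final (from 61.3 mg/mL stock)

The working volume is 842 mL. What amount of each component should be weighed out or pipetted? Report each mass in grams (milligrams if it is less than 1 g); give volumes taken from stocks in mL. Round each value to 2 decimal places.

Target volume = 842 mL = 0.842 L.
maltose: 3.6% w/v = 36 g/L → 36 × 0.842 L = 30.31 g
sodium sulfate: 43.4 mmol/L × 142 g/mol × 0.842 L ÷ 1000 = 5.19 g
monopotassium phosphate: 82.2 mmol/L × 136.09 g/mol × 0.842 L ÷ 1000 = 9.42 g
spectinomycin: dilute stock: 110 µg/mL × 842 mL ÷ 61300 µg/mL = 1.51 mL

maltose 30.31 g; sodium sulfate 5.19 g; monopotassium phosphate 9.42 g; spectinomycin 1.51 mL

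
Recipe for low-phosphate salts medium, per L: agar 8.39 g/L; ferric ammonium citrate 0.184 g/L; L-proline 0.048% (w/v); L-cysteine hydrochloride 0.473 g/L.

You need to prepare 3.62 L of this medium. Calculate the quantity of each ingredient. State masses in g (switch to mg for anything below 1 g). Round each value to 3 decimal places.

agar 30.372 g; ferric ammonium citrate 666.080 mg; L-proline 1.738 g; L-cysteine hydrochloride 1.712 g

Working volume: 3.62 L.
agar: 8.39 g/L × 3.62 L = 30.372 g
ferric ammonium citrate: 0.184 g/L × 3.62 L = 0.66608 g = 666.080 mg
L-proline: 0.048 g per 100 mL × 3620 mL ÷ 100 = 1.738 g
L-cysteine hydrochloride: 0.473 g/L × 3.62 L = 1.712 g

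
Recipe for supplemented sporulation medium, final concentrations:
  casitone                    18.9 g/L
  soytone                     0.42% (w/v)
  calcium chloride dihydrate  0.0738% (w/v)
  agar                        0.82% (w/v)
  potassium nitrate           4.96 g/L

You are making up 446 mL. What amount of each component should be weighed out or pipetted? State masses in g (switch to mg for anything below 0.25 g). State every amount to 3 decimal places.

casitone 8.429 g; soytone 1.873 g; calcium chloride dihydrate 0.329 g; agar 3.657 g; potassium nitrate 2.212 g

Target volume = 446 mL = 0.446 L.
casitone: 18.9 g/L × 0.446 L = 8.429 g
soytone: 0.42 g per 100 mL × 446 mL ÷ 100 = 1.873 g
calcium chloride dihydrate: 0.0738 g per 100 mL × 446 mL ÷ 100 = 0.329 g
agar: 0.82% w/v = 8.2 g/L → 8.2 × 0.446 L = 3.657 g
potassium nitrate: 4.96 g/L × 0.446 L = 2.212 g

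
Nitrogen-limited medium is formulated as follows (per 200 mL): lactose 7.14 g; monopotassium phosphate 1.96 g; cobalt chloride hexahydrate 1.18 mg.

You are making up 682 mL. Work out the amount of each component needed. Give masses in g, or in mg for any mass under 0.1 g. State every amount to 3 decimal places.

Scale factor = 682 mL / 200 mL = 3.41.
lactose: 7.14 g × (682 mL / 200 mL) = 24.347 g
monopotassium phosphate: 1.96 g × (682 mL / 200 mL) = 6.684 g
cobalt chloride hexahydrate: 1.18 mg × (682 mL / 200 mL) = 4.024 mg

lactose 24.347 g; monopotassium phosphate 6.684 g; cobalt chloride hexahydrate 4.024 mg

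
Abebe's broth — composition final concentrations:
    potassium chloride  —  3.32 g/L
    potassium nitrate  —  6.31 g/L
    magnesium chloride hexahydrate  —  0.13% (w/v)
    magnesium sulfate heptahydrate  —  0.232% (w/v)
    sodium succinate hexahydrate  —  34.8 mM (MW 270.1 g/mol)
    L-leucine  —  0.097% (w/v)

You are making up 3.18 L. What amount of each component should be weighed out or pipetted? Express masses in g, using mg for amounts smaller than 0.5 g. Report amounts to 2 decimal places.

Scale factor relative to 1 L: 3.18.
potassium chloride: 3.32 g/L × 3.18 L = 10.56 g
potassium nitrate: 6.31 g/L × 3.18 L = 20.07 g
magnesium chloride hexahydrate: 0.13% w/v = 1.3 g/L → 1.3 × 3.18 L = 4.13 g
magnesium sulfate heptahydrate: 0.232 g per 100 mL × 3180 mL ÷ 100 = 7.38 g
sodium succinate hexahydrate: 34.8 mmol/L × 270.1 g/mol × 3.18 L ÷ 1000 = 29.89 g
L-leucine: 0.097% w/v = 0.97 g/L → 0.97 × 3.18 L = 3.08 g

potassium chloride 10.56 g; potassium nitrate 20.07 g; magnesium chloride hexahydrate 4.13 g; magnesium sulfate heptahydrate 7.38 g; sodium succinate hexahydrate 29.89 g; L-leucine 3.08 g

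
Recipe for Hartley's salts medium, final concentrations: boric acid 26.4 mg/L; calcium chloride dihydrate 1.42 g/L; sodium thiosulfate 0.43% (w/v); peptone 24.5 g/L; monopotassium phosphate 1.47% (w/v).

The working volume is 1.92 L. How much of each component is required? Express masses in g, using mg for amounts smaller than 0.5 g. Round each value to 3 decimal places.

boric acid 50.688 mg; calcium chloride dihydrate 2.726 g; sodium thiosulfate 8.256 g; peptone 47.040 g; monopotassium phosphate 28.224 g

Scale factor relative to 1 L: 1.92.
boric acid: 26.4 mg/L × 1.92 L = 50.688 mg
calcium chloride dihydrate: 1.42 g/L × 1.92 L = 2.726 g
sodium thiosulfate: 0.43 g per 100 mL × 1920 mL ÷ 100 = 8.256 g
peptone: 24.5 g/L × 1.92 L = 47.040 g
monopotassium phosphate: 1.47 g per 100 mL × 1920 mL ÷ 100 = 28.224 g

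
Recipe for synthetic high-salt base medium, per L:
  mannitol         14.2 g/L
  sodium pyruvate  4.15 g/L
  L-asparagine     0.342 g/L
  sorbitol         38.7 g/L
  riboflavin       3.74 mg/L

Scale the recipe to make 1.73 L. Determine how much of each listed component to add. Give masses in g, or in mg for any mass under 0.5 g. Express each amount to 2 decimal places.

mannitol 24.57 g; sodium pyruvate 7.18 g; L-asparagine 0.59 g; sorbitol 66.95 g; riboflavin 6.47 mg

Working volume: 1.73 L.
mannitol: 14.2 g/L × 1.73 L = 24.57 g
sodium pyruvate: 4.15 g/L × 1.73 L = 7.18 g
L-asparagine: 0.342 g/L × 1.73 L = 0.59 g
sorbitol: 38.7 g/L × 1.73 L = 66.95 g
riboflavin: 3.74 mg/L × 1.73 L = 6.47 mg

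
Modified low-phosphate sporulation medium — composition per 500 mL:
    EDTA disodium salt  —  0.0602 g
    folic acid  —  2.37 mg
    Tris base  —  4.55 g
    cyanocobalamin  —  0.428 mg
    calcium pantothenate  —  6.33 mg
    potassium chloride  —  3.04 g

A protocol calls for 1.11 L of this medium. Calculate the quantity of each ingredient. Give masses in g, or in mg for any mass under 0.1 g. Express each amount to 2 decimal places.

EDTA disodium salt 0.13 g; folic acid 5.26 mg; Tris base 10.10 g; cyanocobalamin 0.95 mg; calcium pantothenate 14.05 mg; potassium chloride 6.75 g

Ratio of target to recipe volume: 1110 / 500 = 2.22.
EDTA disodium salt: 0.0602 g × (1110 mL / 500 mL) = 0.13 g
folic acid: 2.37 mg × (1110 mL / 500 mL) = 5.26 mg
Tris base: 4.55 g × (1110 mL / 500 mL) = 10.10 g
cyanocobalamin: 0.428 mg × (1110 mL / 500 mL) = 0.95 mg
calcium pantothenate: 6.33 mg × (1110 mL / 500 mL) = 14.05 mg
potassium chloride: 3.04 g × (1110 mL / 500 mL) = 6.75 g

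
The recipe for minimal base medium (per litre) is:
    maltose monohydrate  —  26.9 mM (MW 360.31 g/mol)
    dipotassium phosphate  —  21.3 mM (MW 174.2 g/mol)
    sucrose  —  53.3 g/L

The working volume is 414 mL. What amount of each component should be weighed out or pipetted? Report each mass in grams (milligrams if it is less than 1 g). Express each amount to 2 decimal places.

maltose monohydrate 4.01 g; dipotassium phosphate 1.54 g; sucrose 22.07 g

Scale factor relative to 1 L: 0.414.
maltose monohydrate: 26.9 mmol/L × 360.31 g/mol × 0.414 L ÷ 1000 = 4.01 g
dipotassium phosphate: 21.3 mmol/L × 174.2 g/mol × 0.414 L ÷ 1000 = 1.54 g
sucrose: 53.3 g/L × 0.414 L = 22.07 g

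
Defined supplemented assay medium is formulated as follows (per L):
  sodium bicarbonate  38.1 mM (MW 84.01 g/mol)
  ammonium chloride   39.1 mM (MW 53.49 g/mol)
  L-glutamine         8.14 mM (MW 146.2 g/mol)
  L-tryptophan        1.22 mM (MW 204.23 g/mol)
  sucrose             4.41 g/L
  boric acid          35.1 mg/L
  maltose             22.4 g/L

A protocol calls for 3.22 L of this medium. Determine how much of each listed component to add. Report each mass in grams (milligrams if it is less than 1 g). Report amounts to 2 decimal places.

Scale factor relative to 1 L: 3.22.
sodium bicarbonate: 38.1 mmol/L × 84.01 g/mol × 3.22 L ÷ 1000 = 10.31 g
ammonium chloride: 39.1 mmol/L × 53.49 g/mol × 3.22 L ÷ 1000 = 6.73 g
L-glutamine: 8.14 mmol/L × 146.2 g/mol × 3.22 L ÷ 1000 = 3.83 g
L-tryptophan: 1.22 mmol/L × 204.23 mg/mmol × 3.22 L = 802.30 mg
sucrose: 4.41 g/L × 3.22 L = 14.20 g
boric acid: 35.1 mg/L × 3.22 L = 113.02 mg
maltose: 22.4 g/L × 3.22 L = 72.13 g

sodium bicarbonate 10.31 g; ammonium chloride 6.73 g; L-glutamine 3.83 g; L-tryptophan 802.30 mg; sucrose 14.20 g; boric acid 113.02 mg; maltose 72.13 g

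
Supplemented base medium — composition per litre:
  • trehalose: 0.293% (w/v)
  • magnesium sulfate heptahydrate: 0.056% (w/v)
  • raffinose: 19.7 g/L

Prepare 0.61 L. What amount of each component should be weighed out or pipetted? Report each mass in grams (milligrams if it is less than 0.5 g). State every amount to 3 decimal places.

trehalose 1.787 g; magnesium sulfate heptahydrate 341.600 mg; raffinose 12.017 g

Working volume: 0.61 L.
trehalose: 0.293% w/v = 2.93 g/L → 2.93 × 0.61 L = 1.787 g
magnesium sulfate heptahydrate: 0.056 g per 100 mL × 610 mL ÷ 100 = 0.3416 g = 341.600 mg
raffinose: 19.7 g/L × 0.61 L = 12.017 g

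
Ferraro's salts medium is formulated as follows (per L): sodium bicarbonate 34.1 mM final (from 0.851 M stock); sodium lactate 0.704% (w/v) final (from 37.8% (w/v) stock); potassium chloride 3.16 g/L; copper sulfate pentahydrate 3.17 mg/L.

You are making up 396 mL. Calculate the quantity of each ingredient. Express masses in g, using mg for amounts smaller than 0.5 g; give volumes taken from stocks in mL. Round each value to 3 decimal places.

Scale factor relative to 1 L: 0.396.
sodium bicarbonate: C1V1 = C2V2 → 34.1 mM × 396 mL ÷ 851 mM = 15.868 mL
sodium lactate: C1V1 = C2V2 → 0.704% ÷ 37.8% × 396 mL = 7.375 mL
potassium chloride: 3.16 g/L × 0.396 L = 1.251 g
copper sulfate pentahydrate: 3.17 mg/L × 0.396 L = 1.255 mg

sodium bicarbonate 15.868 mL; sodium lactate 7.375 mL; potassium chloride 1.251 g; copper sulfate pentahydrate 1.255 mg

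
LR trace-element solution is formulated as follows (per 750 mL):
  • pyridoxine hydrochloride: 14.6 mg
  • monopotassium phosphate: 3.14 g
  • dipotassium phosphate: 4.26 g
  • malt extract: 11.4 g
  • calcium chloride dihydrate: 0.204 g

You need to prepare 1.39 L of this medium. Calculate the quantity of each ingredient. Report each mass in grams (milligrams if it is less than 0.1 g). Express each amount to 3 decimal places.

pyridoxine hydrochloride 27.059 mg; monopotassium phosphate 5.819 g; dipotassium phosphate 7.895 g; malt extract 21.128 g; calcium chloride dihydrate 0.378 g

Ratio of target to recipe volume: 1390 / 750 = 1.85333.
pyridoxine hydrochloride: 14.6 mg × (1390 mL / 750 mL) = 27.059 mg
monopotassium phosphate: 3.14 g × (1390 mL / 750 mL) = 5.819 g
dipotassium phosphate: 4.26 g × (1390 mL / 750 mL) = 7.895 g
malt extract: 11.4 g × (1390 mL / 750 mL) = 21.128 g
calcium chloride dihydrate: 0.204 g × (1390 mL / 750 mL) = 0.378 g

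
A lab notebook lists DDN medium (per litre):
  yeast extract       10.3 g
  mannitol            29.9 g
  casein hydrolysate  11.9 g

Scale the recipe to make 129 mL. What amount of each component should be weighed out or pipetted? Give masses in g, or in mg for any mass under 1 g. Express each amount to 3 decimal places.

yeast extract 1.329 g; mannitol 3.857 g; casein hydrolysate 1.535 g

Scale factor = 129 mL / 1000 mL = 0.129.
yeast extract: 10.3 g × (129 mL / 1000 mL) = 1.329 g
mannitol: 29.9 g × (129 mL / 1000 mL) = 3.857 g
casein hydrolysate: 11.9 g × (129 mL / 1000 mL) = 1.535 g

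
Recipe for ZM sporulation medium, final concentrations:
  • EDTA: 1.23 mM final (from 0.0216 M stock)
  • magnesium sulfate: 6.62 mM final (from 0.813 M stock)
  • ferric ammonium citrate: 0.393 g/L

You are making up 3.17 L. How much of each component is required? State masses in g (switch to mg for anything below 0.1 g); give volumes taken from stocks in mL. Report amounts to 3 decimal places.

EDTA 180.514 mL; magnesium sulfate 25.812 mL; ferric ammonium citrate 1.246 g

Scale factor relative to 1 L: 3.17.
EDTA: C1V1 = C2V2 → 1.23 mM × 3170 mL ÷ 21.6 mM = 180.514 mL
magnesium sulfate: V = C2·V2/C1 = 6.62 mM × 3170 mL ÷ 813 mM = 25.812 mL
ferric ammonium citrate: 0.393 g/L × 3.17 L = 1.246 g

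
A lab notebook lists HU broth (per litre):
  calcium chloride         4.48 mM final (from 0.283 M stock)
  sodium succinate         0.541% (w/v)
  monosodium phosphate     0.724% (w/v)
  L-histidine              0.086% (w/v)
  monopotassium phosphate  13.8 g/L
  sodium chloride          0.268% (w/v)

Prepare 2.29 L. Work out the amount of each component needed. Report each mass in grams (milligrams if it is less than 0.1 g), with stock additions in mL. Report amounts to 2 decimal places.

Working volume: 2.29 L.
calcium chloride: V = C2·V2/C1 = 4.48 mM × 2290 mL ÷ 283 mM = 36.25 mL
sodium succinate: 0.541 g per 100 mL × 2290 mL ÷ 100 = 12.39 g
monosodium phosphate: 0.724 g per 100 mL × 2290 mL ÷ 100 = 16.58 g
L-histidine: 0.086 g per 100 mL × 2290 mL ÷ 100 = 1.97 g
monopotassium phosphate: 13.8 g/L × 2.29 L = 31.60 g
sodium chloride: 0.268 g per 100 mL × 2290 mL ÷ 100 = 6.14 g

calcium chloride 36.25 mL; sodium succinate 12.39 g; monosodium phosphate 16.58 g; L-histidine 1.97 g; monopotassium phosphate 31.60 g; sodium chloride 6.14 g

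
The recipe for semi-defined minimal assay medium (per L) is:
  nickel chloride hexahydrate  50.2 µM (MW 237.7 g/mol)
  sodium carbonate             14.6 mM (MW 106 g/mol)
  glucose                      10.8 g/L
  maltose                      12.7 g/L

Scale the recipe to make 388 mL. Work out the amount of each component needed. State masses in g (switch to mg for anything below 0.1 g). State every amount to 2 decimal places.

Working volume: 388 mL = 0.388 L.
nickel chloride hexahydrate: 50.2 µmol/L × 237.7 g/mol × 0.388 L ÷ 1000 = 4.63 mg
sodium carbonate: 14.6 mmol/L × 106 g/mol × 0.388 L ÷ 1000 = 0.60 g
glucose: 10.8 g/L × 0.388 L = 4.19 g
maltose: 12.7 g/L × 0.388 L = 4.93 g

nickel chloride hexahydrate 4.63 mg; sodium carbonate 0.60 g; glucose 4.19 g; maltose 4.93 g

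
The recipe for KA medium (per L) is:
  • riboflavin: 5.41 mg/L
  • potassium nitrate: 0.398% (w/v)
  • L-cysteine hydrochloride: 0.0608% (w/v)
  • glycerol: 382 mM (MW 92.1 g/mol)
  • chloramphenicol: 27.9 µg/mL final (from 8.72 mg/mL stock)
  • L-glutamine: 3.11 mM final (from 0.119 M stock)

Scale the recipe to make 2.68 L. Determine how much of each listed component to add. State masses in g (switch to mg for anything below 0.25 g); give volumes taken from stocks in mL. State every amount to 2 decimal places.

Working volume: 2.68 L.
riboflavin: 5.41 mg/L × 2.68 L = 14.50 mg
potassium nitrate: 0.398% w/v = 3.98 g/L → 3.98 × 2.68 L = 10.67 g
L-cysteine hydrochloride: 0.0608 g per 100 mL × 2680 mL ÷ 100 = 1.63 g
glycerol: 382 mmol/L × 92.1 g/mol × 2.68 L ÷ 1000 = 94.29 g
chloramphenicol: V = C2·V2/C1 = 27.9 µg/mL × 2680 mL ÷ 8720 µg/mL = 8.57 mL
L-glutamine: C1V1 = C2V2 → 3.11 mM × 2680 mL ÷ 119 mM = 70.04 mL

riboflavin 14.50 mg; potassium nitrate 10.67 g; L-cysteine hydrochloride 1.63 g; glycerol 94.29 g; chloramphenicol 8.57 mL; L-glutamine 70.04 mL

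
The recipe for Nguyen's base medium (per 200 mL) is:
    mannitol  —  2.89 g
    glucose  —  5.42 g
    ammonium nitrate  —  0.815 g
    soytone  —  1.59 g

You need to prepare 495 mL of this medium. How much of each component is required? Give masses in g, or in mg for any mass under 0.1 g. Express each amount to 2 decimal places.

Ratio of target to recipe volume: 495 / 200 = 2.475.
mannitol: 2.89 g × (495 mL / 200 mL) = 7.15 g
glucose: 5.42 g × (495 mL / 200 mL) = 13.41 g
ammonium nitrate: 0.815 g × (495 mL / 200 mL) = 2.02 g
soytone: 1.59 g × (495 mL / 200 mL) = 3.94 g

mannitol 7.15 g; glucose 13.41 g; ammonium nitrate 2.02 g; soytone 3.94 g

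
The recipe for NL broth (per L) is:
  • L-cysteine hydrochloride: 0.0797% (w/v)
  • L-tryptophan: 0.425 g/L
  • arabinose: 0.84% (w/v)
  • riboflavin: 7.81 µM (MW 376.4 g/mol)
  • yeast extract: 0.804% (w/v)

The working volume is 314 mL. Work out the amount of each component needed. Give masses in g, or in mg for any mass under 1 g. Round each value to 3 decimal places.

Scale factor relative to 1 L: 0.314.
L-cysteine hydrochloride: 0.0797 g per 100 mL × 314 mL ÷ 100 = 0.250258 g = 250.258 mg
L-tryptophan: 0.425 g/L × 0.314 L = 0.13345 g = 133.450 mg
arabinose: 0.84% w/v = 8.4 g/L → 8.4 × 0.314 L = 2.638 g
riboflavin: 7.81 µmol/L × 376.4 g/mol × 0.314 L ÷ 1000 = 0.923 mg
yeast extract: 0.804 g per 100 mL × 314 mL ÷ 100 = 2.525 g

L-cysteine hydrochloride 250.258 mg; L-tryptophan 133.450 mg; arabinose 2.638 g; riboflavin 0.923 mg; yeast extract 2.525 g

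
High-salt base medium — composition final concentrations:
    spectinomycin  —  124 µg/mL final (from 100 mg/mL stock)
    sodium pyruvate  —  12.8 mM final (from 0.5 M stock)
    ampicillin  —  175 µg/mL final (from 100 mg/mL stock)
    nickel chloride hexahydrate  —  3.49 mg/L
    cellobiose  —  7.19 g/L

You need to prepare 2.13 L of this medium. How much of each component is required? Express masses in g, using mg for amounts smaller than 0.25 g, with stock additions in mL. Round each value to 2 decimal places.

Working volume: 2.13 L.
spectinomycin: C1V1 = C2V2 → 124 µg/mL × 2130 mL ÷ 100000 µg/mL = 2.64 mL
sodium pyruvate: C1V1 = C2V2 → 12.8 mM × 2130 mL ÷ 500 mM = 54.53 mL
ampicillin: dilute stock: 175 µg/mL × 2130 mL ÷ 100000 µg/mL = 3.73 mL
nickel chloride hexahydrate: 3.49 mg/L × 2.13 L = 7.43 mg
cellobiose: 7.19 g/L × 2.13 L = 15.31 g

spectinomycin 2.64 mL; sodium pyruvate 54.53 mL; ampicillin 3.73 mL; nickel chloride hexahydrate 7.43 mg; cellobiose 15.31 g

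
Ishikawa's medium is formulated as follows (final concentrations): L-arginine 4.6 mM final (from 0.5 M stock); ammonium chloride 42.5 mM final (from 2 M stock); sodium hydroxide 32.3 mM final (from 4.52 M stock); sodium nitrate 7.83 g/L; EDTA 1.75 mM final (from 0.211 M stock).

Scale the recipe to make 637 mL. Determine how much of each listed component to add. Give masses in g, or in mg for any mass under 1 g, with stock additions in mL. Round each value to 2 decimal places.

L-arginine 5.86 mL; ammonium chloride 13.54 mL; sodium hydroxide 4.55 mL; sodium nitrate 4.99 g; EDTA 5.28 mL

Target volume = 637 mL = 0.637 L.
L-arginine: V = C2·V2/C1 = 4.6 mM × 637 mL ÷ 500 mM = 5.86 mL
ammonium chloride: dilute stock: 42.5 mM × 637 mL ÷ 2000 mM = 13.54 mL
sodium hydroxide: dilute stock: 32.3 mM × 637 mL ÷ 4520 mM = 4.55 mL
sodium nitrate: 7.83 g/L × 0.637 L = 4.99 g
EDTA: C1V1 = C2V2 → 1.75 mM × 637 mL ÷ 211 mM = 5.28 mL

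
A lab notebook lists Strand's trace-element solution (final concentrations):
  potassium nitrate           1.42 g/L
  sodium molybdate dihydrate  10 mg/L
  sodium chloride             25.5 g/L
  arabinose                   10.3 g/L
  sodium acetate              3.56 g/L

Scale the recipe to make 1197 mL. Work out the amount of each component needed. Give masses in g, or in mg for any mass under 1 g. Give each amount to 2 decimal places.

Target volume = 1197 mL = 1.197 L.
potassium nitrate: 1.42 g/L × 1.197 L = 1.70 g
sodium molybdate dihydrate: 10 mg/L × 1.197 L = 11.97 mg
sodium chloride: 25.5 g/L × 1.197 L = 30.52 g
arabinose: 10.3 g/L × 1.197 L = 12.33 g
sodium acetate: 3.56 g/L × 1.197 L = 4.26 g

potassium nitrate 1.70 g; sodium molybdate dihydrate 11.97 mg; sodium chloride 30.52 g; arabinose 12.33 g; sodium acetate 4.26 g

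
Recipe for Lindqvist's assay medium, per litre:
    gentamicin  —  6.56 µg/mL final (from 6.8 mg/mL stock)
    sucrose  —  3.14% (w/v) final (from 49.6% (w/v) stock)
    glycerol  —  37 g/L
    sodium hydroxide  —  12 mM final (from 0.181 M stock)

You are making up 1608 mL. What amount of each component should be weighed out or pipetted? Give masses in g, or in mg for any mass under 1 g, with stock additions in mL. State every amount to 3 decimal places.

Target volume = 1608 mL = 1.608 L.
gentamicin: C1V1 = C2V2 → 6.56 µg/mL × 1608 mL ÷ 6800 µg/mL = 1.551 mL
sucrose: dilute stock: 3.14% ÷ 49.6% × 1608 mL = 101.797 mL
glycerol: 37 g/L × 1.608 L = 59.496 g
sodium hydroxide: V = C2·V2/C1 = 12 mM × 1608 mL ÷ 181 mM = 106.608 mL

gentamicin 1.551 mL; sucrose 101.797 mL; glycerol 59.496 g; sodium hydroxide 106.608 mL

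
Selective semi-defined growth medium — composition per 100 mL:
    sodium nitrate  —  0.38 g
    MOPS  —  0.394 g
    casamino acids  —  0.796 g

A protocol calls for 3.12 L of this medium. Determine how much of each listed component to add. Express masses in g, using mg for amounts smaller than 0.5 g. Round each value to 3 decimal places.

Scale factor = 3120 mL / 100 mL = 31.2.
sodium nitrate: 0.38 g × (3120 mL / 100 mL) = 11.856 g
MOPS: 0.394 g × (3120 mL / 100 mL) = 12.293 g
casamino acids: 0.796 g × (3120 mL / 100 mL) = 24.835 g

sodium nitrate 11.856 g; MOPS 12.293 g; casamino acids 24.835 g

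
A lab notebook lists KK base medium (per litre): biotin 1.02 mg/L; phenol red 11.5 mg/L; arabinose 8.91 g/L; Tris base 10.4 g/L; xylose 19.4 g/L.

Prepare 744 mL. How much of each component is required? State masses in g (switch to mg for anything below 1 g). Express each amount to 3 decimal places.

Working volume: 744 mL = 0.744 L.
biotin: 1.02 mg/L × 0.744 L = 0.759 mg
phenol red: 11.5 mg/L × 0.744 L = 8.556 mg
arabinose: 8.91 g/L × 0.744 L = 6.629 g
Tris base: 10.4 g/L × 0.744 L = 7.738 g
xylose: 19.4 g/L × 0.744 L = 14.434 g

biotin 0.759 mg; phenol red 8.556 mg; arabinose 6.629 g; Tris base 7.738 g; xylose 14.434 g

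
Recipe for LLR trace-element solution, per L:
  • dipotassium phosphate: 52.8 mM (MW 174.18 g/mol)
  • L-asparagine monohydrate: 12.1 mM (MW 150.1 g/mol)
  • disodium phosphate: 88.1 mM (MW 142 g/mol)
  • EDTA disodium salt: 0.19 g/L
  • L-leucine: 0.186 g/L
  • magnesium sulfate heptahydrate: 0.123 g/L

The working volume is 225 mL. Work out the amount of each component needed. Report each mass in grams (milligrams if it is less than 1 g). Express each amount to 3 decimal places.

Scale factor relative to 1 L: 0.225.
dipotassium phosphate: 52.8 mmol/L × 174.18 g/mol × 0.225 L ÷ 1000 = 2.069 g
L-asparagine monohydrate: 12.1 mmol/L × 150.1 mg/mmol × 0.225 L = 408.647 mg
disodium phosphate: 88.1 mmol/L × 142 g/mol × 0.225 L ÷ 1000 = 2.815 g
EDTA disodium salt: 0.19 g/L × 0.225 L = 0.04275 g = 42.750 mg
L-leucine: 0.186 g/L × 0.225 L = 0.04185 g = 41.850 mg
magnesium sulfate heptahydrate: 0.123 g/L × 0.225 L = 0.027675 g = 27.675 mg

dipotassium phosphate 2.069 g; L-asparagine monohydrate 408.647 mg; disodium phosphate 2.815 g; EDTA disodium salt 42.750 mg; L-leucine 41.850 mg; magnesium sulfate heptahydrate 27.675 mg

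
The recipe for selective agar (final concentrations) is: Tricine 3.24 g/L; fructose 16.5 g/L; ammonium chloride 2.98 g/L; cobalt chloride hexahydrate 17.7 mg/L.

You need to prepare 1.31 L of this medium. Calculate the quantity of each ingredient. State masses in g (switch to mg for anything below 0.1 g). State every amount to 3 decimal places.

Working volume: 1.31 L.
Tricine: 3.24 g/L × 1.31 L = 4.244 g
fructose: 16.5 g/L × 1.31 L = 21.615 g
ammonium chloride: 2.98 g/L × 1.31 L = 3.904 g
cobalt chloride hexahydrate: 17.7 mg/L × 1.31 L = 23.187 mg

Tricine 4.244 g; fructose 21.615 g; ammonium chloride 3.904 g; cobalt chloride hexahydrate 23.187 mg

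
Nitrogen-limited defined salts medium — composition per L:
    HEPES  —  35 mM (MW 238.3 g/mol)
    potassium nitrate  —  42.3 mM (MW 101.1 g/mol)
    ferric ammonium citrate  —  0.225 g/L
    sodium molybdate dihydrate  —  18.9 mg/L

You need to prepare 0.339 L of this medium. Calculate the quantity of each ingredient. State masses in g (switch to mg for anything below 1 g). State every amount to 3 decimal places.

HEPES 2.827 g; potassium nitrate 1.450 g; ferric ammonium citrate 76.275 mg; sodium molybdate dihydrate 6.407 mg

Scale factor relative to 1 L: 0.339.
HEPES: 35 mmol/L × 238.3 g/mol × 0.339 L ÷ 1000 = 2.827 g
potassium nitrate: 42.3 mmol/L × 101.1 g/mol × 0.339 L ÷ 1000 = 1.450 g
ferric ammonium citrate: 0.225 g/L × 0.339 L = 0.076275 g = 76.275 mg
sodium molybdate dihydrate: 18.9 mg/L × 0.339 L = 6.407 mg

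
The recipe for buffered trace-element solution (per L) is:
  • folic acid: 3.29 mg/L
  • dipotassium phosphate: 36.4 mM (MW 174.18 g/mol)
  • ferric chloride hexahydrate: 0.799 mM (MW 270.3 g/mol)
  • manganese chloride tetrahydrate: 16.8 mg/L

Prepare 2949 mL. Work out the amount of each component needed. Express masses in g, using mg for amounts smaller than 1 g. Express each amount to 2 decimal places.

folic acid 9.70 mg; dipotassium phosphate 18.70 g; ferric chloride hexahydrate 636.89 mg; manganese chloride tetrahydrate 49.54 mg

Target volume = 2949 mL = 2.949 L.
folic acid: 3.29 mg/L × 2.949 L = 9.70 mg
dipotassium phosphate: 36.4 mmol/L × 174.18 g/mol × 2.949 L ÷ 1000 = 18.70 g
ferric chloride hexahydrate: 0.799 mmol/L × 270.3 mg/mmol × 2.949 L = 636.89 mg
manganese chloride tetrahydrate: 16.8 mg/L × 2.949 L = 49.54 mg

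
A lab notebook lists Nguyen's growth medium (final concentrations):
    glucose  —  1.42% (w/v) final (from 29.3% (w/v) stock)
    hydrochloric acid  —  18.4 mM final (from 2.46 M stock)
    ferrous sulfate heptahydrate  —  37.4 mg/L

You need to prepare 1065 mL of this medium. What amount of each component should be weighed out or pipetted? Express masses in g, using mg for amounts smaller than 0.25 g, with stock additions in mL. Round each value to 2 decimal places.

Scale factor relative to 1 L: 1.065.
glucose: V = C2·V2/C1 = 1.42% ÷ 29.3% × 1065 mL = 51.61 mL
hydrochloric acid: C1V1 = C2V2 → 18.4 mM × 1065 mL ÷ 2460 mM = 7.97 mL
ferrous sulfate heptahydrate: 37.4 mg/L × 1.065 L = 39.83 mg

glucose 51.61 mL; hydrochloric acid 7.97 mL; ferrous sulfate heptahydrate 39.83 mg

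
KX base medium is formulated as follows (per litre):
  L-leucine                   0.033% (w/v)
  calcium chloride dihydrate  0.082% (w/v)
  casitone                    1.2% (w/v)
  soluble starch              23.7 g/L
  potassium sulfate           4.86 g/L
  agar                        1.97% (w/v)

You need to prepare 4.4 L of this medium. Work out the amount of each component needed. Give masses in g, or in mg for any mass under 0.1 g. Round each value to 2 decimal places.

L-leucine 1.45 g; calcium chloride dihydrate 3.61 g; casitone 52.80 g; soluble starch 104.28 g; potassium sulfate 21.38 g; agar 86.68 g

Scale factor relative to 1 L: 4.4.
L-leucine: 0.033 g per 100 mL × 4400 mL ÷ 100 = 1.45 g
calcium chloride dihydrate: 0.082 g per 100 mL × 4400 mL ÷ 100 = 3.61 g
casitone: 1.2% w/v = 12 g/L → 12 × 4.4 L = 52.80 g
soluble starch: 23.7 g/L × 4.4 L = 104.28 g
potassium sulfate: 4.86 g/L × 4.4 L = 21.38 g
agar: 1.97 g per 100 mL × 4400 mL ÷ 100 = 86.68 g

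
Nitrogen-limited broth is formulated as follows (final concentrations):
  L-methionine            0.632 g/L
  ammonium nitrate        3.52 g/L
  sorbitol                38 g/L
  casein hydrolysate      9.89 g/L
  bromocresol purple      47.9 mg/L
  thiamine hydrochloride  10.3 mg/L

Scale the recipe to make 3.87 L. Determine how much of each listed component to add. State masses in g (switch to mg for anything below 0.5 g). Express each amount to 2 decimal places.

L-methionine 2.45 g; ammonium nitrate 13.62 g; sorbitol 147.06 g; casein hydrolysate 38.27 g; bromocresol purple 185.37 mg; thiamine hydrochloride 39.86 mg

Working volume: 3.87 L.
L-methionine: 0.632 g/L × 3.87 L = 2.45 g
ammonium nitrate: 3.52 g/L × 3.87 L = 13.62 g
sorbitol: 38 g/L × 3.87 L = 147.06 g
casein hydrolysate: 9.89 g/L × 3.87 L = 38.27 g
bromocresol purple: 47.9 mg/L × 3.87 L = 185.37 mg
thiamine hydrochloride: 10.3 mg/L × 3.87 L = 39.86 mg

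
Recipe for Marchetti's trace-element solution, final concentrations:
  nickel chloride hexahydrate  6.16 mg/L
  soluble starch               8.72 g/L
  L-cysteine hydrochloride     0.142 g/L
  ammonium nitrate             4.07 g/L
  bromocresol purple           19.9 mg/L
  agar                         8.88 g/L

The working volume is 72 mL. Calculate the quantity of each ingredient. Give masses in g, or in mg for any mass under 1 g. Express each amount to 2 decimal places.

nickel chloride hexahydrate 0.44 mg; soluble starch 627.84 mg; L-cysteine hydrochloride 10.22 mg; ammonium nitrate 293.04 mg; bromocresol purple 1.43 mg; agar 639.36 mg

Target volume = 72 mL = 0.072 L.
nickel chloride hexahydrate: 6.16 mg/L × 0.072 L = 0.44 mg
soluble starch: 8.72 g/L × 0.072 L = 0.62784 g = 627.84 mg
L-cysteine hydrochloride: 0.142 g/L × 0.072 L = 0.010224 g = 10.22 mg
ammonium nitrate: 4.07 g/L × 0.072 L = 0.29304 g = 293.04 mg
bromocresol purple: 19.9 mg/L × 0.072 L = 1.43 mg
agar: 8.88 g/L × 0.072 L = 0.63936 g = 639.36 mg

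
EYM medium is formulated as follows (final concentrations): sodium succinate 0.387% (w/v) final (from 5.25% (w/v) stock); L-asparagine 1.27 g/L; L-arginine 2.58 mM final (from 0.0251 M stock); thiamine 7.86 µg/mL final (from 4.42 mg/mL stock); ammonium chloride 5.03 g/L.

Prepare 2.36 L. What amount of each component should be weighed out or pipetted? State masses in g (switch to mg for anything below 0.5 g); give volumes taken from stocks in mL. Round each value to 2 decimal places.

sodium succinate 173.97 mL; L-asparagine 3.00 g; L-arginine 242.58 mL; thiamine 4.20 mL; ammonium chloride 11.87 g

Working volume: 2.36 L.
sodium succinate: V = C2·V2/C1 = 0.387% ÷ 5.25% × 2360 mL = 173.97 mL
L-asparagine: 1.27 g/L × 2.36 L = 3.00 g
L-arginine: C1V1 = C2V2 → 2.58 mM × 2360 mL ÷ 25.1 mM = 242.58 mL
thiamine: C1V1 = C2V2 → 7.86 µg/mL × 2360 mL ÷ 4420 µg/mL = 4.20 mL
ammonium chloride: 5.03 g/L × 2.36 L = 11.87 g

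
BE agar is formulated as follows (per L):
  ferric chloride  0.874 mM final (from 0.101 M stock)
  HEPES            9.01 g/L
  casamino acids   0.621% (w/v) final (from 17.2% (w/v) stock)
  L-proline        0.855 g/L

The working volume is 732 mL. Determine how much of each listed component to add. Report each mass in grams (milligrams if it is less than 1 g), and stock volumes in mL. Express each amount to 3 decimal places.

Scale factor relative to 1 L: 0.732.
ferric chloride: C1V1 = C2V2 → 0.874 mM × 732 mL ÷ 101 mM = 6.334 mL
HEPES: 9.01 g/L × 0.732 L = 6.595 g
casamino acids: V = C2·V2/C1 = 0.621% ÷ 17.2% × 732 mL = 26.429 mL
L-proline: 0.855 g/L × 0.732 L = 0.62586 g = 625.860 mg

ferric chloride 6.334 mL; HEPES 6.595 g; casamino acids 26.429 mL; L-proline 625.860 mg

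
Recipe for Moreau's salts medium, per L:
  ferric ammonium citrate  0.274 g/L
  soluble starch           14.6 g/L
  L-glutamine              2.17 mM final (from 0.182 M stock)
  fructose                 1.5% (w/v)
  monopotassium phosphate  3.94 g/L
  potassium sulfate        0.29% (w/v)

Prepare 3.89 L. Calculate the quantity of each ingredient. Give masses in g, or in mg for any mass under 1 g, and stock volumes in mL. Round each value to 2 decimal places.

Working volume: 3.89 L.
ferric ammonium citrate: 0.274 g/L × 3.89 L = 1.07 g
soluble starch: 14.6 g/L × 3.89 L = 56.79 g
L-glutamine: dilute stock: 2.17 mM × 3890 mL ÷ 182 mM = 46.38 mL
fructose: 1.5% w/v = 15 g/L → 15 × 3.89 L = 58.35 g
monopotassium phosphate: 3.94 g/L × 3.89 L = 15.33 g
potassium sulfate: 0.29% w/v = 2.9 g/L → 2.9 × 3.89 L = 11.28 g

ferric ammonium citrate 1.07 g; soluble starch 56.79 g; L-glutamine 46.38 mL; fructose 58.35 g; monopotassium phosphate 15.33 g; potassium sulfate 11.28 g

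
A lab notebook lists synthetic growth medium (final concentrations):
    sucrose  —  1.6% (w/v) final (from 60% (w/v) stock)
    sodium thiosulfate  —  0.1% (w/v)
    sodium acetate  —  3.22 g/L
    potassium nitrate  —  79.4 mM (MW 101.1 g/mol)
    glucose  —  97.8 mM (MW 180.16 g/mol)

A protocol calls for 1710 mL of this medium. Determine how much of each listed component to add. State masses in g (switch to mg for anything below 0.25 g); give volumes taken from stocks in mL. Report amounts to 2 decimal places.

sucrose 45.60 mL; sodium thiosulfate 1.71 g; sodium acetate 5.51 g; potassium nitrate 13.73 g; glucose 30.13 g

Scale factor relative to 1 L: 1.71.
sucrose: dilute stock: 1.6% ÷ 60% × 1710 mL = 45.60 mL
sodium thiosulfate: 0.1 g per 100 mL × 1710 mL ÷ 100 = 1.71 g
sodium acetate: 3.22 g/L × 1.71 L = 5.51 g
potassium nitrate: 79.4 mmol/L × 101.1 g/mol × 1.71 L ÷ 1000 = 13.73 g
glucose: 97.8 mmol/L × 180.16 g/mol × 1.71 L ÷ 1000 = 30.13 g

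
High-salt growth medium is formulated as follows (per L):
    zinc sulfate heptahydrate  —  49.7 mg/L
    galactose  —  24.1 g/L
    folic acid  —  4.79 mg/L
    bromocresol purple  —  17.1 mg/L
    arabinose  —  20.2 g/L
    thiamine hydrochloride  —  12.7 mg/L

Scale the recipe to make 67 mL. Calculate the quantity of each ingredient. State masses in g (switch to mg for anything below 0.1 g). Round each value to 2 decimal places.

Scale factor relative to 1 L: 0.067.
zinc sulfate heptahydrate: 49.7 mg/L × 0.067 L = 3.33 mg
galactose: 24.1 g/L × 0.067 L = 1.61 g
folic acid: 4.79 mg/L × 0.067 L = 0.32 mg
bromocresol purple: 17.1 mg/L × 0.067 L = 1.15 mg
arabinose: 20.2 g/L × 0.067 L = 1.35 g
thiamine hydrochloride: 12.7 mg/L × 0.067 L = 0.85 mg

zinc sulfate heptahydrate 3.33 mg; galactose 1.61 g; folic acid 0.32 mg; bromocresol purple 1.15 mg; arabinose 1.35 g; thiamine hydrochloride 0.85 mg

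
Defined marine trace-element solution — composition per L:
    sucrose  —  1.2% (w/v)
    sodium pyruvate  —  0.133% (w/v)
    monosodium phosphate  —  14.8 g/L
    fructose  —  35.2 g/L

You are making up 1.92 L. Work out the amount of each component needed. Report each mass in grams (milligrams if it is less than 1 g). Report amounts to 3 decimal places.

sucrose 23.040 g; sodium pyruvate 2.554 g; monosodium phosphate 28.416 g; fructose 67.584 g

Scale factor relative to 1 L: 1.92.
sucrose: 1.2 g per 100 mL × 1920 mL ÷ 100 = 23.040 g
sodium pyruvate: 0.133 g per 100 mL × 1920 mL ÷ 100 = 2.554 g
monosodium phosphate: 14.8 g/L × 1.92 L = 28.416 g
fructose: 35.2 g/L × 1.92 L = 67.584 g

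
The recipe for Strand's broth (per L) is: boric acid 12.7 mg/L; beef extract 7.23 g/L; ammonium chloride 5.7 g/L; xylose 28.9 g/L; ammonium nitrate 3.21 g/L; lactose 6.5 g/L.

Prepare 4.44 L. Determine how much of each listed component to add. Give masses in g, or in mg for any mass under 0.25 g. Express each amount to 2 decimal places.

Working volume: 4.44 L.
boric acid: 12.7 mg/L × 4.44 L = 56.39 mg
beef extract: 7.23 g/L × 4.44 L = 32.10 g
ammonium chloride: 5.7 g/L × 4.44 L = 25.31 g
xylose: 28.9 g/L × 4.44 L = 128.32 g
ammonium nitrate: 3.21 g/L × 4.44 L = 14.25 g
lactose: 6.5 g/L × 4.44 L = 28.86 g

boric acid 56.39 mg; beef extract 32.10 g; ammonium chloride 25.31 g; xylose 128.32 g; ammonium nitrate 14.25 g; lactose 28.86 g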